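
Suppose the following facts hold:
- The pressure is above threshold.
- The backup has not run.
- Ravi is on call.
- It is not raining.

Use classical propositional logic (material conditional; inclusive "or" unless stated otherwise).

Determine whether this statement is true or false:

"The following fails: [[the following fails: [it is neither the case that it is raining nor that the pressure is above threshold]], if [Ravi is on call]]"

False

Let D = "Ravi is on call" (True), N = "it is raining" (False), Q = "the pressure is above threshold" (True).
In symbols: not (D -> not (N nor Q))

N nor Q = False nor True = False
not (N nor Q) = not False = True
D -> not (N nor Q) = True -> True = True
not (D -> not (N nor Q)) = not True = False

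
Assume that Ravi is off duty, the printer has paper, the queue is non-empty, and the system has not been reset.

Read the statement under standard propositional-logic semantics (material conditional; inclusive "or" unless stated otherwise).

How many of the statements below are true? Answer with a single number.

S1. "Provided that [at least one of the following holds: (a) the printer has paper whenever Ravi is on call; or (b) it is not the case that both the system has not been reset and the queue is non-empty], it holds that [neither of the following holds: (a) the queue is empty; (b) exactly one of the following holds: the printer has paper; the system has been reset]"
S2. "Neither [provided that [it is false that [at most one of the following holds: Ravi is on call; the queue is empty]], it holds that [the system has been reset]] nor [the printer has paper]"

0

Let P = "Ravi is on call" (False), G = "the printer has paper" (True), U = "the system has been reset" (False), K = "the queue is empty" (False).

S1: Formalization: ((P -> G) or (not U nand not K)) -> (K nor (G xor U))

P -> G = False -> True = True
not U = not False = True
not K = not False = True
not U nand not K = True nand True = False
(P -> G) or (not U nand not K) = True or False = True
G xor U = True xor False = True
K nor (G xor U) = False nor True = False
((P -> G) or (not U nand not K)) -> (K nor (G xor U)) = True -> False = False
Hence S1 is false.

S2: Parsed as (not (P nand K) -> U) nor G

P nand K = False nand False = True
not (P nand K) = not True = False
not (P nand K) -> U = False -> False = True
(not (P nand K) -> U) nor G = True nor True = False
Hence S2 is false.

0 of the 2 statements are true (none).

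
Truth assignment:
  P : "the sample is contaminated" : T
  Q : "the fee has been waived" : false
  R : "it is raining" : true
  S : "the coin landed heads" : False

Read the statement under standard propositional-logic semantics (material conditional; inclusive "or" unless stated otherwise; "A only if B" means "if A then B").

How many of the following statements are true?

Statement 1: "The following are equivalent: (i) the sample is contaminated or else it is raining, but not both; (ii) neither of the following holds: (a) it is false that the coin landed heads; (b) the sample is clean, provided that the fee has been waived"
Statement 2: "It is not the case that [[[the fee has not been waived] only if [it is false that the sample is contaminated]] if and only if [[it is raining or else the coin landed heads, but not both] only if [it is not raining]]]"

1

Statement 1: In symbols: (P ⊕ R) ↔ (¬S ↓ (Q → ¬P))

P ⊕ R = T ⊕ T = F
¬S = ¬F = T
¬P = ¬T = F
Q → ¬P = F → F = T
¬S ↓ (Q → ¬P) = T ↓ T = F
(P ⊕ R) ↔ (¬S ↓ (Q → ¬P)) = F ↔ F = T
Hence Statement 1 is true.

Statement 2: Parsed as ¬((¬Q → ¬P) ↔ ((R ⊕ S) → ¬R))

¬Q = ¬F = T
¬P = ¬T = F
¬Q → ¬P = T → F = F
R ⊕ S = T ⊕ F = T
¬R = ¬T = F
(R ⊕ S) → ¬R = T → F = F
(¬Q → ¬P) ↔ ((R ⊕ S) → ¬R) = F ↔ F = T
¬((¬Q → ¬P) ↔ ((R ⊕ S) → ¬R)) = ¬T = F
Hence Statement 2 is false.

True statements: 1.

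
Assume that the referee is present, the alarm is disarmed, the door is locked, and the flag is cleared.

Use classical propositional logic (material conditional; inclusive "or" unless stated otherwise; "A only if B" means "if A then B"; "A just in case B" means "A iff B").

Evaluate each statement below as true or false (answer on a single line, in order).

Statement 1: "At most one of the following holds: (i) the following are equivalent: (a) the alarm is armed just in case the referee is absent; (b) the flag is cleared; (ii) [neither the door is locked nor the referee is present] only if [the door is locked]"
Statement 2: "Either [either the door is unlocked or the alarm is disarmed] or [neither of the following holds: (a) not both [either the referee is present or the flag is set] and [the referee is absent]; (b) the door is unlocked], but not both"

Let Q = "the alarm is armed" (False), P = "the referee is present" (True), S = "the flag is set" (False), R = "the door is locked" (True).

Statement 1: This is ((Q iff not P) iff not S) nand ((R nor P) -> R).

not P = not True = False
Q iff not P = False iff False = True
not S = not False = True
(Q iff not P) iff not S = True iff True = True
R nor P = True nor True = False
(R nor P) -> R = False -> True = True
((Q iff not P) iff not S) nand ((R nor P) -> R) = True nand True = False
Thus Statement 1 is false.

Statement 2: In symbols: (not R or not Q) xor (((P or S) nand not P) nor not R)

not R = not True = False
not Q = not False = True
not R or not Q = False or True = True
P or S = True or False = True
not P = not True = False
(P or S) nand not P = True nand False = True
not R = not True = False
((P or S) nand not P) nor not R = True nor False = False
(not R or not Q) xor (((P or S) nand not P) nor not R) = True xor False = True
Thus Statement 2 is true.

Statement 1 False; Statement 2 True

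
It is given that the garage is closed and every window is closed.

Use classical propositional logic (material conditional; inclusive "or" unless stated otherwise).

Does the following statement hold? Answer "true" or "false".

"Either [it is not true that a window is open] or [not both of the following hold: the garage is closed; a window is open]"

True

Let Q = "a window is open" (False), P = "the garage is closed" (True).
Parsed as not Q or (P nand Q)

not Q = not False = True
P nand Q = True nand False = True
not Q or (P nand Q) = True or True = True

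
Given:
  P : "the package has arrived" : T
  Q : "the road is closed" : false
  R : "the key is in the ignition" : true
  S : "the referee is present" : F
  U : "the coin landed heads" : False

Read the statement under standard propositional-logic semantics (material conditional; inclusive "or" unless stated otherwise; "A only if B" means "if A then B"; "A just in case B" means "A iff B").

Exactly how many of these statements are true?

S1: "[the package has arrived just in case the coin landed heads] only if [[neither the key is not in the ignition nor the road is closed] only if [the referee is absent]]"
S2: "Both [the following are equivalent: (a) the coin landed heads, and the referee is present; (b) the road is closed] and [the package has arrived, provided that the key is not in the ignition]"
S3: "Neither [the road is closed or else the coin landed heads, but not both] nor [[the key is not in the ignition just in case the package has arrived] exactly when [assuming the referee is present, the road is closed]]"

S1: This is (P ↔ U) → ((¬R ↓ Q) → ¬S).

P ↔ U = T ↔ F = F
¬R = ¬T = F
¬R ↓ Q = F ↓ F = T
¬S = ¬F = T
(¬R ↓ Q) → ¬S = T → T = T
(P ↔ U) → ((¬R ↓ Q) → ¬S) = F → T = T
So S1 is true.

S2: Formalization: ((U ∧ S) ↔ Q) ∧ (¬R → P)

U ∧ S = F ∧ F = F
(U ∧ S) ↔ Q = F ↔ F = T
¬R = ¬T = F
¬R → P = F → T = T
((U ∧ S) ↔ Q) ∧ (¬R → P) = T ∧ T = T
Thus S2 is true.

S3: Formalization: (Q ⊕ U) ↓ ((¬R ↔ P) ↔ (S → Q))

Q ⊕ U = F ⊕ F = F
¬R = ¬T = F
¬R ↔ P = F ↔ T = F
S → Q = F → F = T
(¬R ↔ P) ↔ (S → Q) = F ↔ T = F
(Q ⊕ U) ↓ ((¬R ↔ P) ↔ (S → Q)) = F ↓ F = T
Thus S3 is true.

True statements: 3 (S1, S2, S3).

3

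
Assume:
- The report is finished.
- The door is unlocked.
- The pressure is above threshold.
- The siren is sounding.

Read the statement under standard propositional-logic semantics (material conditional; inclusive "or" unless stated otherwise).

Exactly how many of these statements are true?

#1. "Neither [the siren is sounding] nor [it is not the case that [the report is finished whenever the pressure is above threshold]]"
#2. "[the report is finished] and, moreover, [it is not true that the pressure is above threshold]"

0

Let G = "the siren is sounding" (T), D = "the pressure is above threshold" (T), M = "the report is finished" (T).

#1: This is G ↓ ¬(D → M).

D → M = T → T = T
¬(D → M) = ¬T = F
G ↓ ¬(D → M) = T ↓ F = F
So #1 is false.

#2: Formalization: M ∧ ¬D

¬D = ¬T = F
M ∧ ¬D = T ∧ F = F
So #2 is false.

True statements: 0 (none).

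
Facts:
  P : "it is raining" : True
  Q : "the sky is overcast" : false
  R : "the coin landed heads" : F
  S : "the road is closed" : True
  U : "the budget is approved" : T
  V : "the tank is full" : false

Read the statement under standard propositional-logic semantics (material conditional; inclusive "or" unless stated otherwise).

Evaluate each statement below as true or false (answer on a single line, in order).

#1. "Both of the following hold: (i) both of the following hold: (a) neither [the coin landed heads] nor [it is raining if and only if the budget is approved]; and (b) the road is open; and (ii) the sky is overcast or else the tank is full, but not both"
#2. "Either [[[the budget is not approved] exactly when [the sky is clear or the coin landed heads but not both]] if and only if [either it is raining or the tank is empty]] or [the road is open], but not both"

#1: In symbols: ((R nor (P <-> U)) & ~S) & (Q xor V)

P <-> U = T <-> T = T
R nor (P <-> U) = F nor T = F
~S = ~T = F
(R nor (P <-> U)) & ~S = F & F = F
Q xor V = F xor F = F
((R nor (P <-> U)) & ~S) & (Q xor V) = F & F = F
So #1 is false.

#2: Formalization: ((~U <-> (~Q xor R)) <-> (P | ~V)) xor ~S

~U = ~T = F
~Q = ~F = T
~Q xor R = T xor F = T
~U <-> (~Q xor R) = F <-> T = F
~V = ~F = T
P | ~V = T | T = T
(~U <-> (~Q xor R)) <-> (P | ~V) = F <-> T = F
~S = ~T = F
((~U <-> (~Q xor R)) <-> (P | ~V)) xor ~S = F xor F = F
Thus #2 is false.

#1 False / #2 False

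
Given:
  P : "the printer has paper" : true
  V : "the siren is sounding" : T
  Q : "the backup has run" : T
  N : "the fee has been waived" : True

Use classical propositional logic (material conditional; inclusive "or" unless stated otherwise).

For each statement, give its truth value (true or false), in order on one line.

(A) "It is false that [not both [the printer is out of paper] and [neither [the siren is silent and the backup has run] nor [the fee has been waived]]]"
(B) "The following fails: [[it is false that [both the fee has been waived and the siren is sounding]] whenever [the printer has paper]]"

(A): In symbols: ¬(¬P ↑ ((¬V ∧ Q) ↓ N))

¬P = ¬T = F
¬V = ¬T = F
¬V ∧ Q = F ∧ T = F
(¬V ∧ Q) ↓ N = F ↓ T = F
¬P ↑ ((¬V ∧ Q) ↓ N) = F ↑ F = T
¬(¬P ↑ ((¬V ∧ Q) ↓ N)) = ¬T = F
So (A) is false.

(B): Parsed as ¬(P → ¬(N ∧ V))

N ∧ V = T ∧ T = T
¬(N ∧ V) = ¬T = F
P → ¬(N ∧ V) = T → F = F
¬(P → ¬(N ∧ V)) = ¬F = T
Thus (B) is true.

(A) False; (B) True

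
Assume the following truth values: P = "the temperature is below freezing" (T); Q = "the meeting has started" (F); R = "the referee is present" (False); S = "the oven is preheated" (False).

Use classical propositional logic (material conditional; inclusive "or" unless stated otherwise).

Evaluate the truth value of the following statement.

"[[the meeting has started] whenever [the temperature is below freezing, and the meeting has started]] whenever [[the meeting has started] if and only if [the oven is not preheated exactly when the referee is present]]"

Values: Q=F, S=F, R=F, P=T.
This is (Q ↔ (¬S ↔ R)) → ((P ∧ Q) → Q).

¬S = ¬F = T
¬S ↔ R = T ↔ F = F
Q ↔ (¬S ↔ R) = F ↔ F = T
P ∧ Q = T ∧ F = F
(P ∧ Q) → Q = F → F = T
(Q ↔ (¬S ↔ R)) → ((P ∧ Q) → Q) = T → T = T

The statement is true.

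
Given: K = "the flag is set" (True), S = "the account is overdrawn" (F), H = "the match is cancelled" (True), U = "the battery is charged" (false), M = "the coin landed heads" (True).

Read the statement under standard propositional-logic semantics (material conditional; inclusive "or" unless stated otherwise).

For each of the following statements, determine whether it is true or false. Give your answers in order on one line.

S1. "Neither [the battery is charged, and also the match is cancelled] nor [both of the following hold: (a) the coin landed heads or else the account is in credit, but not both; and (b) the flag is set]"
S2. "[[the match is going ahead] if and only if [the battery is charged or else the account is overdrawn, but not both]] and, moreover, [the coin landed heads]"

S1 T / S2 T

S1: In symbols: (U & H) nor ((M xor ~S) & K)

U & H = F & T = F
~S = ~F = T
M xor ~S = T xor T = F
(M xor ~S) & K = F & T = F
(U & H) nor ((M xor ~S) & K) = F nor F = T
Thus S1 is true.

S2: In symbols: (~H <-> (U xor S)) & M

~H = ~T = F
U xor S = F xor F = F
~H <-> (U xor S) = F <-> F = T
(~H <-> (U xor S)) & M = T & T = T
Thus S2 is true.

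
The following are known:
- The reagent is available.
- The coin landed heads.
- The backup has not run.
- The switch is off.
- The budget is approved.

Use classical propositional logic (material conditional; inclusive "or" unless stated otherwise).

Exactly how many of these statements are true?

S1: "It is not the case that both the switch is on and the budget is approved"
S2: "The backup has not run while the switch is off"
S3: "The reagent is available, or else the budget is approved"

3

Let S = "the switch is on" (F), U = "the budget is approved" (T), R = "the backup has run" (F), P = "the reagent is available" (T).

S1: Parsed as S ↑ U

S ↑ U = F ↑ T = T
Thus S1 is true.

S2: In symbols: ¬R ∧ ¬S

¬R = ¬F = T
¬S = ¬F = T
¬R ∧ ¬S = T ∧ T = T
So S2 is true.

S3: Parsed as P ∨ U

P ∨ U = T ∨ T = T
Hence S3 is true.

3 of the 3 statements are true (S1, S2, S3).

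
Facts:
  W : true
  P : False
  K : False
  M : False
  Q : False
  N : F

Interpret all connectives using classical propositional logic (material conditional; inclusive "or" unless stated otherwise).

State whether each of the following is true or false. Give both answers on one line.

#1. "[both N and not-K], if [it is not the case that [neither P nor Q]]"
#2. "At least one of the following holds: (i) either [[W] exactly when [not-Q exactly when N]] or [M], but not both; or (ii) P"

#1 T / #2 F

#1: Formalization: ¬(P ↓ Q) → (N ∧ ¬K)

P ↓ Q = F ↓ F = T
¬(P ↓ Q) = ¬T = F
¬K = ¬F = T
N ∧ ¬K = F ∧ T = F
¬(P ↓ Q) → (N ∧ ¬K) = F → F = T
So #1 is true.

#2: Formalization: ((W ↔ (¬Q ↔ N)) ⊕ M) ∨ P

¬Q = ¬F = T
¬Q ↔ N = T ↔ F = F
W ↔ (¬Q ↔ N) = T ↔ F = F
(W ↔ (¬Q ↔ N)) ⊕ M = F ⊕ F = F
((W ↔ (¬Q ↔ N)) ⊕ M) ∨ P = F ∨ F = F
Hence #2 is false.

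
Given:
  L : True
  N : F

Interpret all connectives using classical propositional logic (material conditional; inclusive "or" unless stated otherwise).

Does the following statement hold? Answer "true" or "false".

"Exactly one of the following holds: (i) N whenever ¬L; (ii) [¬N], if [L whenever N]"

Values: L=True, N=False.
Formalization: (not L -> N) xor ((N -> L) -> not N)

not L = not True = False
not L -> N = False -> False = True
N -> L = False -> True = True
not N = not False = True
(N -> L) -> not N = True -> True = True
(not L -> N) xor ((N -> L) -> not N) = True xor True = False

false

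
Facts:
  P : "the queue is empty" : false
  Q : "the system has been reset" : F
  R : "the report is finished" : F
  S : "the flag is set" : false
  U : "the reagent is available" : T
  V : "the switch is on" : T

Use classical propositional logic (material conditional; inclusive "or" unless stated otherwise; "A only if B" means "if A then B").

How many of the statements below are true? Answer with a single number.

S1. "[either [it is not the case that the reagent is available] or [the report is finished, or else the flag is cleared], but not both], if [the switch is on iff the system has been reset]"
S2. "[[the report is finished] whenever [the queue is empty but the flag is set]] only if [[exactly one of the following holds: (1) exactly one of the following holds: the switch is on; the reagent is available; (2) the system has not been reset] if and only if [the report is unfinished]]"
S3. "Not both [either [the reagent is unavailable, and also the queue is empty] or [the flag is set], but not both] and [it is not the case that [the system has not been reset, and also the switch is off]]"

S1: This is (V iff Q) -> (not U xor (R or not S)).

V iff Q = True iff False = False
not U = not True = False
not S = not False = True
R or not S = False or True = True
not U xor (R or not S) = False xor True = True
(V iff Q) -> (not U xor (R or not S)) = False -> True = True
So S1 is true.

S2: In symbols: ((P and S) -> R) -> (((V xor U) xor not Q) iff not R)

P and S = False and False = False
(P and S) -> R = False -> False = True
V xor U = True xor True = False
not Q = not False = True
(V xor U) xor not Q = False xor True = True
not R = not False = True
((V xor U) xor not Q) iff not R = True iff True = True
((P and S) -> R) -> (((V xor U) xor not Q) iff not R) = True -> True = True
Thus S2 is true.

S3: In symbols: ((not U and P) xor S) nand not (not Q and not V)

not U = not True = False
not U and P = False and False = False
(not U and P) xor S = False xor False = False
not Q = not False = True
not V = not True = False
not Q and not V = True and False = False
not (not Q and not V) = not False = True
((not U and P) xor S) nand not (not Q and not V) = False nand True = True
Hence S3 is true.

True statements: 3.

3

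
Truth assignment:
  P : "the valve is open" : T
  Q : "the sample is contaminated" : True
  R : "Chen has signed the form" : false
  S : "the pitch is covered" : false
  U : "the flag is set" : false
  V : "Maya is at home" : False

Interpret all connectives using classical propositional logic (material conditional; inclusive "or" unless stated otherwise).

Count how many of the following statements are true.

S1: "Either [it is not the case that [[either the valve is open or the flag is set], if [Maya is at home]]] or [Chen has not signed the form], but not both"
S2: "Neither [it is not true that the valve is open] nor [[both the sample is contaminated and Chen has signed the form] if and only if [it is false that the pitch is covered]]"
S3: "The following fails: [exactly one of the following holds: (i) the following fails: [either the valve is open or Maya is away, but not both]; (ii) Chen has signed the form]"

S1: In symbols: ~(V -> (P | U)) xor ~R

P | U = T | F = T
V -> (P | U) = F -> T = T
~(V -> (P | U)) = ~T = F
~R = ~F = T
~(V -> (P | U)) xor ~R = F xor T = T
Thus S1 is true.

S2: Parsed as ~P nor ((Q & R) <-> ~S)

~P = ~T = F
Q & R = T & F = F
~S = ~F = T
(Q & R) <-> ~S = F <-> T = F
~P nor ((Q & R) <-> ~S) = F nor F = T
Thus S2 is true.

S3: Formalization: ~(~(P xor ~V) xor R)

~V = ~F = T
P xor ~V = T xor T = F
~(P xor ~V) = ~F = T
~(P xor ~V) xor R = T xor F = T
~(~(P xor ~V) xor R) = ~T = F
Hence S3 is false.

True statements: 2.

2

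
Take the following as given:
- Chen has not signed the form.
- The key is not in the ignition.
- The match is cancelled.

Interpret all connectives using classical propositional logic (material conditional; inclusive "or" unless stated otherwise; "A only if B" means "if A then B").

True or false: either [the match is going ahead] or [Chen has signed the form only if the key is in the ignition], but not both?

True

Let R = "the match is cancelled" (T), P = "Chen has signed the form" (F), Q = "the key is in the ignition" (F).
This is ¬R ⊕ (P → Q).

¬R = ¬T = F
P → Q = F → F = T
¬R ⊕ (P → Q) = F ⊕ T = T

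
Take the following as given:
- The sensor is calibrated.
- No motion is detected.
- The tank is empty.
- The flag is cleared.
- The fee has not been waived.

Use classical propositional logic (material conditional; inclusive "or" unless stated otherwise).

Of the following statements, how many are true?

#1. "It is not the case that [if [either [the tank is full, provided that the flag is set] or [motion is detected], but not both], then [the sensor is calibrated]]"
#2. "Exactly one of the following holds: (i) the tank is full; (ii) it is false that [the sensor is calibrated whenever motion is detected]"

0

Let R = "the flag is set" (F), P = "the tank is full" (F), G = "motion is detected" (F), H = "the sensor is calibrated" (T).

#1: Formalization: ~(((R -> P) xor G) -> H)

R -> P = F -> F = T
(R -> P) xor G = T xor F = T
((R -> P) xor G) -> H = T -> T = T
~(((R -> P) xor G) -> H) = ~T = F
Thus #1 is false.

#2: Formalization: P xor ~(G -> H)

G -> H = F -> T = T
~(G -> H) = ~T = F
P xor ~(G -> H) = F xor F = F
So #2 is false.

0 of the 2 statements are true (none).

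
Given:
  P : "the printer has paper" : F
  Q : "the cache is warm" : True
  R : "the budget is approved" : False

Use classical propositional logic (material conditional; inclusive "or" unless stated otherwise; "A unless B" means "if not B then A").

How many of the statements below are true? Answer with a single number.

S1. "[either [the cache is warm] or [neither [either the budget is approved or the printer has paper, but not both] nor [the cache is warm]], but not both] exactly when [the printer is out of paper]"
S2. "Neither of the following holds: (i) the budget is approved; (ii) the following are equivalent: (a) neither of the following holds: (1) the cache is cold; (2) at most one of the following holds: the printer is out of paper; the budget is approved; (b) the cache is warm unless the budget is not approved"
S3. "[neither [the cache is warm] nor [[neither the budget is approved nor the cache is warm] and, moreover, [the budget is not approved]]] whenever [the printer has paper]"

S1: This is (Q ⊕ ((R ⊕ P) ↓ Q)) ↔ ¬P.

R ⊕ P = F ⊕ F = F
(R ⊕ P) ↓ Q = F ↓ T = F
Q ⊕ ((R ⊕ P) ↓ Q) = T ⊕ F = T
¬P = ¬F = T
(Q ⊕ ((R ⊕ P) ↓ Q)) ↔ ¬P = T ↔ T = T
So S1 is true.

S2: This is R ↓ ((¬Q ↓ (¬P ↑ R)) ↔ (Q ∨ ¬R)).

¬Q = ¬T = F
¬P = ¬F = T
¬P ↑ R = T ↑ F = T
¬Q ↓ (¬P ↑ R) = F ↓ T = F
¬R = ¬F = T
Q ∨ ¬R = T ∨ T = T
(¬Q ↓ (¬P ↑ R)) ↔ (Q ∨ ¬R) = F ↔ T = F
R ↓ ((¬Q ↓ (¬P ↑ R)) ↔ (Q ∨ ¬R)) = F ↓ F = T
Thus S2 is true.

S3: Formalization: P → (Q ↓ ((R ↓ Q) ∧ ¬R))

R ↓ Q = F ↓ T = F
¬R = ¬F = T
(R ↓ Q) ∧ ¬R = F ∧ T = F
Q ↓ ((R ↓ Q) ∧ ¬R) = T ↓ F = F
P → (Q ↓ ((R ↓ Q) ∧ ¬R)) = F → F = T
Hence S3 is true.

3 of the 3 statements are true.

3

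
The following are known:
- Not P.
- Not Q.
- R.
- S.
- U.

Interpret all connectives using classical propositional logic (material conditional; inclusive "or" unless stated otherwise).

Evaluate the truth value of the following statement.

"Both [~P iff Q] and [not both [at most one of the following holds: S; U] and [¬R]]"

This is (not P iff Q) and ((S nand U) nand not R).

not P = not False = True
not P iff Q = True iff False = False
S nand U = True nand True = False
not R = not True = False
(S nand U) nand not R = False nand False = True
(not P iff Q) and ((S nand U) nand not R) = False and True = False

false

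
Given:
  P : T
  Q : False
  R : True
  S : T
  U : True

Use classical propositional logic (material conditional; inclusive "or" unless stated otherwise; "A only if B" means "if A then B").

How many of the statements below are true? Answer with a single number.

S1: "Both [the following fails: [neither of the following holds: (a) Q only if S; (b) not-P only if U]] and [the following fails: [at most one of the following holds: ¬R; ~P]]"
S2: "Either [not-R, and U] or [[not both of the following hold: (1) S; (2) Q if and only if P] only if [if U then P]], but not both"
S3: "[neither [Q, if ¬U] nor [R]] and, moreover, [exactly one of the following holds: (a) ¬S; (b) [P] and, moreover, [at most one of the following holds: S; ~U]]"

1

S1: Formalization: not ((Q -> S) nor (not P -> U)) and not (not R nand not P)

Q -> S = False -> True = True
not P = not True = False
not P -> U = False -> True = True
(Q -> S) nor (not P -> U) = True nor True = False
not ((Q -> S) nor (not P -> U)) = not False = True
not R = not True = False
not P = not True = False
not R nand not P = False nand False = True
not (not R nand not P) = not True = False
not ((Q -> S) nor (not P -> U)) and not (not R nand not P) = True and False = False
So S1 is false.

S2: This is (not R and U) xor ((S nand (Q iff P)) -> (U -> P)).

not R = not True = False
not R and U = False and True = False
Q iff P = False iff True = False
S nand (Q iff P) = True nand False = True
U -> P = True -> True = True
(S nand (Q iff P)) -> (U -> P) = True -> True = True
(not R and U) xor ((S nand (Q iff P)) -> (U -> P)) = False xor True = True
Hence S2 is true.

S3: In symbols: ((not U -> Q) nor R) and (not S xor (P and (S nand not U)))

not U = not True = False
not U -> Q = False -> False = True
(not U -> Q) nor R = True nor True = False
not S = not True = False
not U = not True = False
S nand not U = True nand False = True
P and (S nand not U) = True and True = True
not S xor (P and (S nand not U)) = False xor True = True
((not U -> Q) nor R) and (not S xor (P and (S nand not U))) = False and True = False
Thus S3 is false.

1 of the 3 statements is true (S2).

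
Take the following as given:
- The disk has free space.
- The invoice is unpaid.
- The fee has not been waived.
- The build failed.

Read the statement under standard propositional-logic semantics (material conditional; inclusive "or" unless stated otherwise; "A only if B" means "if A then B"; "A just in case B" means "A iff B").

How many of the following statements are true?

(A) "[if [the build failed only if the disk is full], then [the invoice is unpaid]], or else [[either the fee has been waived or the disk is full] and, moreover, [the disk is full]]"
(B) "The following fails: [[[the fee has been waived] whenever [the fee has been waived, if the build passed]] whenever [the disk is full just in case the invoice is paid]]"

Let D = "the build passed" (F), L = "the disk is full" (F), Q = "the invoice is paid" (F), R = "the fee has been waived" (F).

(A): Formalization: ((~D -> L) -> ~Q) | ((R | L) & L)

~D = ~F = T
~D -> L = T -> F = F
~Q = ~F = T
(~D -> L) -> ~Q = F -> T = T
R | L = F | F = F
(R | L) & L = F & F = F
((~D -> L) -> ~Q) | ((R | L) & L) = T | F = T
Hence (A) is true.

(B): Parsed as ~((L <-> Q) -> ((D -> R) -> R))

L <-> Q = F <-> F = T
D -> R = F -> F = T
(D -> R) -> R = T -> F = F
(L <-> Q) -> ((D -> R) -> R) = T -> F = F
~((L <-> Q) -> ((D -> R) -> R)) = ~F = T
Thus (B) is true.

True statements: 2.

2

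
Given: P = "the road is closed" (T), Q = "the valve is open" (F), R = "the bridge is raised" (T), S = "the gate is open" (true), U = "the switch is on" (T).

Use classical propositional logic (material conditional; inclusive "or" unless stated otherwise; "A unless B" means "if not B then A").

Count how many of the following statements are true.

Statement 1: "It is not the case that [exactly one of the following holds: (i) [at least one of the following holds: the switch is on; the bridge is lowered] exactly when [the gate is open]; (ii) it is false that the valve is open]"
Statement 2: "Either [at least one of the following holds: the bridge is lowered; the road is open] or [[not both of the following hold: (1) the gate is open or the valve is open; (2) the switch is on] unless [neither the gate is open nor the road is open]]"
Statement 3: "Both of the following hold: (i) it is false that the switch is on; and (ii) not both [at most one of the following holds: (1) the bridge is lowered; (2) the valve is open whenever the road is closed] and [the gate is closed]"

1

Statement 1: Formalization: ¬(((U ∨ ¬R) ↔ S) ⊕ ¬Q)

¬R = ¬T = F
U ∨ ¬R = T ∨ F = T
(U ∨ ¬R) ↔ S = T ↔ T = T
¬Q = ¬F = T
((U ∨ ¬R) ↔ S) ⊕ ¬Q = T ⊕ T = F
¬(((U ∨ ¬R) ↔ S) ⊕ ¬Q) = ¬F = T
Thus Statement 1 is true.

Statement 2: This is (¬R ∨ ¬P) ∨ (((S ∨ Q) ↑ U) ∨ (S ↓ ¬P)).

¬R = ¬T = F
¬P = ¬T = F
¬R ∨ ¬P = F ∨ F = F
S ∨ Q = T ∨ F = T
(S ∨ Q) ↑ U = T ↑ T = F
¬P = ¬T = F
S ↓ ¬P = T ↓ F = F
((S ∨ Q) ↑ U) ∨ (S ↓ ¬P) = F ∨ F = F
(¬R ∨ ¬P) ∨ (((S ∨ Q) ↑ U) ∨ (S ↓ ¬P)) = F ∨ F = F
Thus Statement 2 is false.

Statement 3: Parsed as ¬U ∧ ((¬R ↑ (P → Q)) ↑ ¬S)

¬U = ¬T = F
¬R = ¬T = F
P → Q = T → F = F
¬R ↑ (P → Q) = F ↑ F = T
¬S = ¬T = F
(¬R ↑ (P → Q)) ↑ ¬S = T ↑ F = T
¬U ∧ ((¬R ↑ (P → Q)) ↑ ¬S) = F ∧ T = F
Hence Statement 3 is false.

1 of the 3 statements is true.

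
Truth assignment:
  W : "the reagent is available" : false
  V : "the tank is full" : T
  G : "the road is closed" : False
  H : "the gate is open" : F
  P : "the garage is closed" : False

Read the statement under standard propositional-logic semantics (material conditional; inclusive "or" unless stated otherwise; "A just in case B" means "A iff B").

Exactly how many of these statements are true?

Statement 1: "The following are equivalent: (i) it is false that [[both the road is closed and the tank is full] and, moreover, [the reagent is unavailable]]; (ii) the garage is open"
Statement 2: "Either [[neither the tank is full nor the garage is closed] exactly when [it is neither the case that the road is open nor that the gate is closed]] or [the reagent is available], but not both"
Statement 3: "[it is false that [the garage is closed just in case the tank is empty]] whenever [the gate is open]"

3

Statement 1: In symbols: not ((G and V) and not W) iff not P

G and V = False and True = False
not W = not False = True
(G and V) and not W = False and True = False
not ((G and V) and not W) = not False = True
not P = not False = True
not ((G and V) and not W) iff not P = True iff True = True
So Statement 1 is true.

Statement 2: Parsed as ((V nor P) iff (not G nor not H)) xor W

V nor P = True nor False = False
not G = not False = True
not H = not False = True
not G nor not H = True nor True = False
(V nor P) iff (not G nor not H) = False iff False = True
((V nor P) iff (not G nor not H)) xor W = True xor False = True
Hence Statement 2 is true.

Statement 3: Parsed as H -> not (P iff not V)

not V = not True = False
P iff not V = False iff False = True
not (P iff not V) = not True = False
H -> not (P iff not V) = False -> False = True
Hence Statement 3 is true.

Count: 3.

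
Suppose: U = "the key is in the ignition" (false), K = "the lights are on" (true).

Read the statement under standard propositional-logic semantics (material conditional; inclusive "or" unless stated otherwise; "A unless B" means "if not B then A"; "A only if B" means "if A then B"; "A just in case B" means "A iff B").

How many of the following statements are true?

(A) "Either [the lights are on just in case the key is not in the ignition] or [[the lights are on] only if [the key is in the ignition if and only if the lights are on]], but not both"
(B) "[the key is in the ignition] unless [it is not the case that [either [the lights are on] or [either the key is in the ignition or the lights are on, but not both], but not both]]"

2

(A): Formalization: (K <-> ~U) xor (K -> (U <-> K))

~U = ~F = T
K <-> ~U = T <-> T = T
U <-> K = F <-> T = F
K -> (U <-> K) = T -> F = F
(K <-> ~U) xor (K -> (U <-> K)) = T xor F = T
So (A) is true.

(B): This is U | ~(K xor (U xor K)).

U xor K = F xor T = T
K xor (U xor K) = T xor T = F
~(K xor (U xor K)) = ~F = T
U | ~(K xor (U xor K)) = F | T = T
Hence (B) is true.

Count: 2.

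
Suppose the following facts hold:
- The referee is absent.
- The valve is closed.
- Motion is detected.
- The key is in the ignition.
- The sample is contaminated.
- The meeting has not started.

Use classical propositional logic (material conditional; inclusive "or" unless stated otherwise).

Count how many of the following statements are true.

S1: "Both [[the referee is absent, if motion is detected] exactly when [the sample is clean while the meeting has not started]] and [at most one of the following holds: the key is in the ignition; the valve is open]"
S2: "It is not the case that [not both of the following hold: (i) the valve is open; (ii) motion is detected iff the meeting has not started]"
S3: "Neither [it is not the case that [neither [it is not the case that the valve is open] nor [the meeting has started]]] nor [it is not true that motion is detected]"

Let W = "motion is detected" (T), M = "the referee is present" (F), N = "the sample is contaminated" (T), V = "the meeting has started" (F), U = "the key is in the ignition" (T), P = "the valve is open" (F).

S1: This is ((W → ¬M) ↔ (¬N ∧ ¬V)) ∧ (U ↑ P).

¬M = ¬F = T
W → ¬M = T → T = T
¬N = ¬T = F
¬V = ¬F = T
¬N ∧ ¬V = F ∧ T = F
(W → ¬M) ↔ (¬N ∧ ¬V) = T ↔ F = F
U ↑ P = T ↑ F = T
((W → ¬M) ↔ (¬N ∧ ¬V)) ∧ (U ↑ P) = F ∧ T = F
So S1 is false.

S2: Formalization: ¬(P ↑ (W ↔ ¬V))

¬V = ¬F = T
W ↔ ¬V = T ↔ T = T
P ↑ (W ↔ ¬V) = F ↑ T = T
¬(P ↑ (W ↔ ¬V)) = ¬T = F
Hence S2 is false.

S3: Parsed as ¬(¬P ↓ V) ↓ ¬W

¬P = ¬F = T
¬P ↓ V = T ↓ F = F
¬(¬P ↓ V) = ¬F = T
¬W = ¬T = F
¬(¬P ↓ V) ↓ ¬W = T ↓ F = F
So S3 is false.

Count: 0.

0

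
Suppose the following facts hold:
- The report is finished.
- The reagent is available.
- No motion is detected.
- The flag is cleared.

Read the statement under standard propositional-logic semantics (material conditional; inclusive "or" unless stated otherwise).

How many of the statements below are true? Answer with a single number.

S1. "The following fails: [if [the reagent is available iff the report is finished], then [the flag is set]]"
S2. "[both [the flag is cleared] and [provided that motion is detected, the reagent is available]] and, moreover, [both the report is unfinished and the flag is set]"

Let Q = "the reagent is available" (True), P = "the report is finished" (True), S = "the flag is set" (False), R = "motion is detected" (False).

S1: This is not ((Q iff P) -> S).

Q iff P = True iff True = True
(Q iff P) -> S = True -> False = False
not ((Q iff P) -> S) = not False = True
Hence S1 is true.

S2: Parsed as (not S and (R -> Q)) and (not P and S)

not S = not False = True
R -> Q = False -> True = True
not S and (R -> Q) = True and True = True
not P = not True = False
not P and S = False and False = False
(not S and (R -> Q)) and (not P and S) = True and False = False
So S2 is false.

1 of the 2 statements is true.

1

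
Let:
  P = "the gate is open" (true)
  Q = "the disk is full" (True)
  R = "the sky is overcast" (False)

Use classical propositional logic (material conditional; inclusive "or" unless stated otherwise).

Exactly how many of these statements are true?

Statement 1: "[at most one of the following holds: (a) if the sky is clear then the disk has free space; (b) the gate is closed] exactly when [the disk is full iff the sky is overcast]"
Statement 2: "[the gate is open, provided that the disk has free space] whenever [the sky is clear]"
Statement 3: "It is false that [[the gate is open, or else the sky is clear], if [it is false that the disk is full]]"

Statement 1: Formalization: ((~R -> ~Q) nand ~P) <-> (Q <-> R)

~R = ~F = T
~Q = ~T = F
~R -> ~Q = T -> F = F
~P = ~T = F
(~R -> ~Q) nand ~P = F nand F = T
Q <-> R = T <-> F = F
((~R -> ~Q) nand ~P) <-> (Q <-> R) = T <-> F = F
Thus Statement 1 is false.

Statement 2: This is ~R -> (~Q -> P).

~R = ~F = T
~Q = ~T = F
~Q -> P = F -> T = T
~R -> (~Q -> P) = T -> T = T
So Statement 2 is true.

Statement 3: Parsed as ~(~Q -> (P | ~R))

~Q = ~T = F
~R = ~F = T
P | ~R = T | T = T
~Q -> (P | ~R) = F -> T = T
~(~Q -> (P | ~R)) = ~T = F
Hence Statement 3 is false.

True statements: 1 (Statement 2).

1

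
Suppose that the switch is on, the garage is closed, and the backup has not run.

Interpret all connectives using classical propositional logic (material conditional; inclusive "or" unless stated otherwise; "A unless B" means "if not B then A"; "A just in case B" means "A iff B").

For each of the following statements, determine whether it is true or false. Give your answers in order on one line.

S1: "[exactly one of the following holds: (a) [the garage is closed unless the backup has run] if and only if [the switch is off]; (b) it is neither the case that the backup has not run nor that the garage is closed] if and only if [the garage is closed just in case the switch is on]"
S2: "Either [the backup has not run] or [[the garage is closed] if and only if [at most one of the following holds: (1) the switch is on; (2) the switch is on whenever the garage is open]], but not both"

Let Q = "the garage is closed" (T), R = "the backup has run" (F), P = "the switch is on" (T).

S1: This is (((Q ∨ R) ↔ ¬P) ⊕ (¬R ↓ Q)) ↔ (Q ↔ P).

Q ∨ R = T ∨ F = T
¬P = ¬T = F
(Q ∨ R) ↔ ¬P = T ↔ F = F
¬R = ¬F = T
¬R ↓ Q = T ↓ T = F
((Q ∨ R) ↔ ¬P) ⊕ (¬R ↓ Q) = F ⊕ F = F
Q ↔ P = T ↔ T = T
(((Q ∨ R) ↔ ¬P) ⊕ (¬R ↓ Q)) ↔ (Q ↔ P) = F ↔ T = F
So S1 is false.

S2: Formalization: ¬R ⊕ (Q ↔ (P ↑ (¬Q → P)))

¬R = ¬F = T
¬Q = ¬T = F
¬Q → P = F → T = T
P ↑ (¬Q → P) = T ↑ T = F
Q ↔ (P ↑ (¬Q → P)) = T ↔ F = F
¬R ⊕ (Q ↔ (P ↑ (¬Q → P))) = T ⊕ F = T
Hence S2 is true.

S1 F, S2 T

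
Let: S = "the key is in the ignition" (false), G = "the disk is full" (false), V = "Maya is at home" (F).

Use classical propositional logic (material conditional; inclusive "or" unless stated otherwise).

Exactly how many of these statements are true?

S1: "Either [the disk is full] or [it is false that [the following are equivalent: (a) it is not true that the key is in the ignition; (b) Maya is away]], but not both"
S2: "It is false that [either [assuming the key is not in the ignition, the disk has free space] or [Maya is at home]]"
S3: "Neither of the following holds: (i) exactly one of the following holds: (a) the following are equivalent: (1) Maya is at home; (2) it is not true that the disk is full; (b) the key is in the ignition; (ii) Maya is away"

S1: Formalization: G xor ~(~S <-> ~V)

~S = ~F = T
~V = ~F = T
~S <-> ~V = T <-> T = T
~(~S <-> ~V) = ~T = F
G xor ~(~S <-> ~V) = F xor F = F
So S1 is false.

S2: In symbols: ~((~S -> ~G) | V)

~S = ~F = T
~G = ~F = T
~S -> ~G = T -> T = T
(~S -> ~G) | V = T | F = T
~((~S -> ~G) | V) = ~T = F
Hence S2 is false.

S3: This is ((V <-> ~G) xor S) nor ~V.

~G = ~F = T
V <-> ~G = F <-> T = F
(V <-> ~G) xor S = F xor F = F
~V = ~F = T
((V <-> ~G) xor S) nor ~V = F nor T = F
Thus S3 is false.

0 of the 3 statements are true (none).

0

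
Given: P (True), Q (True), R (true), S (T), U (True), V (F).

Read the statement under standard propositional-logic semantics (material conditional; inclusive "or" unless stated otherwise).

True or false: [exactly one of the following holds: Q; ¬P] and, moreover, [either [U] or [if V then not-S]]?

True.

Formalization: (Q xor ~P) & (U | (V -> ~S))

~P = ~T = F
Q xor ~P = T xor F = T
~S = ~T = F
V -> ~S = F -> F = T
U | (V -> ~S) = T | T = T
(Q xor ~P) & (U | (V -> ~S)) = T & T = T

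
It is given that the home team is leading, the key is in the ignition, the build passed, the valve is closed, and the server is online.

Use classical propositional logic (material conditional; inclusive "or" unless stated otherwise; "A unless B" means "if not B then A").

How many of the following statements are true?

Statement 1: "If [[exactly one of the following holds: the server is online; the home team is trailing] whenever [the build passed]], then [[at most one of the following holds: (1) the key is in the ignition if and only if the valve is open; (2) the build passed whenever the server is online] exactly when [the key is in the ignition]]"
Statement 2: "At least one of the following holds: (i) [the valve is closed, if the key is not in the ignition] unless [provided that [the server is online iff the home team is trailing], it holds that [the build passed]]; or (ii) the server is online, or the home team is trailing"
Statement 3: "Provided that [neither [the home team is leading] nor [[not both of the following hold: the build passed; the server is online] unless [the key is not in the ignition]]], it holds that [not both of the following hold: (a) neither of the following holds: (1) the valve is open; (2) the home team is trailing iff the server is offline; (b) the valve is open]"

3

Let D = "the build passed" (T), N = "the server is online" (T), R = "the home team is leading" (T), Q = "the key is in the ignition" (T), G = "the valve is open" (F).

Statement 1: In symbols: (D -> (N xor ~R)) -> (((Q <-> G) nand (N -> D)) <-> Q)

~R = ~T = F
N xor ~R = T xor F = T
D -> (N xor ~R) = T -> T = T
Q <-> G = T <-> F = F
N -> D = T -> T = T
(Q <-> G) nand (N -> D) = F nand T = T
((Q <-> G) nand (N -> D)) <-> Q = T <-> T = T
(D -> (N xor ~R)) -> (((Q <-> G) nand (N -> D)) <-> Q) = T -> T = T
Thus Statement 1 is true.

Statement 2: Parsed as ((~Q -> ~G) | ((N <-> ~R) -> D)) | (N | ~R)

~Q = ~T = F
~G = ~F = T
~Q -> ~G = F -> T = T
~R = ~T = F
N <-> ~R = T <-> F = F
(N <-> ~R) -> D = F -> T = T
(~Q -> ~G) | ((N <-> ~R) -> D) = T | T = T
~R = ~T = F
N | ~R = T | F = T
((~Q -> ~G) | ((N <-> ~R) -> D)) | (N | ~R) = T | T = T
So Statement 2 is true.

Statement 3: Formalization: (R nor ((D nand N) | ~Q)) -> ((G nor (~R <-> ~N)) nand G)

D nand N = T nand T = F
~Q = ~T = F
(D nand N) | ~Q = F | F = F
R nor ((D nand N) | ~Q) = T nor F = F
~R = ~T = F
~N = ~T = F
~R <-> ~N = F <-> F = T
G nor (~R <-> ~N) = F nor T = F
(G nor (~R <-> ~N)) nand G = F nand F = T
(R nor ((D nand N) | ~Q)) -> ((G nor (~R <-> ~N)) nand G) = F -> T = T
So Statement 3 is true.

True statements: 3.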